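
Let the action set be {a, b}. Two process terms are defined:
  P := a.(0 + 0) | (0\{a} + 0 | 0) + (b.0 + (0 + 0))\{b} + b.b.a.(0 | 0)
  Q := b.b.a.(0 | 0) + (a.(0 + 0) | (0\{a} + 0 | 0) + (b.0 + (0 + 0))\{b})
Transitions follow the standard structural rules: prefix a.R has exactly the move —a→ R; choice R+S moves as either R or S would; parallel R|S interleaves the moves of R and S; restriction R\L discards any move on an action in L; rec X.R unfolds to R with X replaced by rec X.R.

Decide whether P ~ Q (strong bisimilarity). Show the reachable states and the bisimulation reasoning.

YES

Reachable graph of P (5 states):
  m0 = a.(0 + 0) | (0\{a} + 0 | 0) + (b.0 + (0 + 0))\{b} + b.b.a.(0 | 0) ⊢ -a-> m1, -b-> m2
  m1 = (0 + 0) | (0\{a} + 0 | 0) ⊢ ·
  m2 = b.a.(0 | 0) ⊢ -b-> m3
  m3 = a.(0 | 0) ⊢ -a-> m4
  m4 = 0 | 0 ⊢ ·
Reachable graph of Q (5 states):
  n0 = b.b.a.(0 | 0) + (a.(0 + 0) | (0\{a} + 0 | 0) + (b.0 + (0 + 0))\{b}) ⊢ -a-> n1, -b-> n2
  n1 = (0 + 0) | (0\{a} + 0 | 0) ⊢ ·
  n2 = b.a.(0 | 0) ⊢ -b-> n3
  n3 = a.(0 | 0) ⊢ -a-> n4
  n4 = 0 | 0 ⊢ ·
Partition-refinement fixed point:
  B0 = {m0, n0}
  B1 = {m1, m4, n1, n4}
  B2 = {m2, n2}
  B3 = {m3, n3}
m0 ∈ B0, n0 ∈ B0 → same block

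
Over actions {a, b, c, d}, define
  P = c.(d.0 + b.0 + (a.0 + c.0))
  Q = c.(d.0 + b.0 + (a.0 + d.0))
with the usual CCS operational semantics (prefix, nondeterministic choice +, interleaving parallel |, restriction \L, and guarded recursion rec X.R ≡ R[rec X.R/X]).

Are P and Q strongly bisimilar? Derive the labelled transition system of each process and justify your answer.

not bisimilar

P's transition system — 3 states:
  u0 = c.(d.0 + b.0 + (a.0 + c.0)) has moves --c--▸ u1
  u1 = d.0 + b.0 + (a.0 + c.0) has moves --a--▸ u2, --b--▸ u2, --c--▸ u2, --d--▸ u2
  u2 = 0 has moves deadlocked
Q's transition system — 3 states:
  v0 = c.(d.0 + b.0 + (a.0 + d.0)) has moves --c--▸ v1
  v1 = d.0 + b.0 + (a.0 + d.0) has moves --a--▸ v2, --b--▸ v2, --d--▸ v2
  v2 = 0 has moves deadlocked
Partition-refinement fixed point:
  B0 = {u0}
  B1 = {u1}
  B2 = {u2, v2}
  B3 = {v0}
  B4 = {v1}
u0 ∈ B0, v0 ∈ B3 → different blocks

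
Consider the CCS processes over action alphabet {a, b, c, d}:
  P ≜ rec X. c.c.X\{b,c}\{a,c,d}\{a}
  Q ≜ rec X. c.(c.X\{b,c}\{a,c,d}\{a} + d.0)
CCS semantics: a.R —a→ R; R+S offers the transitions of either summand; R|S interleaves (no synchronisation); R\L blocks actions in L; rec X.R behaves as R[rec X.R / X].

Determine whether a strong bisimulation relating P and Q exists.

P ≁ Q

P's transition system — 3 states:
  p0 = rec X. c.c.X\{b,c}\{a,c,d}\{a} ⊢ -c-> p1
  p1 = c.(rec X. c.c.X\{b,c}\{a,c,d}\{a})\{b,c}\{a,c,d}\{a} ⊢ -c-> p2
  p2 = (rec X. c.c.X\{b,c}\{a,c,d}\{a})\{b,c}\{a,c,d}\{a} ⊢ deadlocked
Q's transition system — 4 states:
  q0 = rec X. c.(c.X\{b,c}\{a,c,d}\{a} + d.0) ⊢ -c-> q1
  q1 = c.(rec X. c.(c.X\{b,c}\{a,c,d}\{a} + d.0))\{b,c}\{a,c,d}\{a} + d.0 ⊢ -c-> q2, -d-> q3
  q2 = (rec X. c.(c.X\{b,c}\{a,c,d}\{a} + d.0))\{b,c}\{a,c,d}\{a} ⊢ deadlocked
  q3 = 0 ⊢ deadlocked
Partition-refinement fixed point:
  B0 = {p0}
  B1 = {p1}
  B2 = {p2, q2, q3}
  B3 = {q0}
  B4 = {q1}
p0 ∈ B0, q0 ∈ B3 → different blocks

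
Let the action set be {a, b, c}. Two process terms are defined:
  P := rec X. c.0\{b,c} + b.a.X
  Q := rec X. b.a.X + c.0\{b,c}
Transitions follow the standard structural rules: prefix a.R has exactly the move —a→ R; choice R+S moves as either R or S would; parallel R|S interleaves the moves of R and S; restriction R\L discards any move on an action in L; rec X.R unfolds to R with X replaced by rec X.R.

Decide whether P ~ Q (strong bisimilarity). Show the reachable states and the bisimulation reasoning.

bisimilar

LTS(P): 3 reachable states
  p0 = rec X. c.0\{b,c} + b.a.X → -b-> p1, -c-> p2
  p1 = a.(rec X. c.0\{b,c} + b.a.X) → -a-> p0
  p2 = 0\{b,c} → ·
LTS(Q): 3 reachable states
  q0 = rec X. b.a.X + c.0\{b,c} → -b-> q1, -c-> q2
  q1 = a.(rec X. b.a.X + c.0\{b,c}) → -a-> q0
  q2 = 0\{b,c} → ·
Coarsest stable partition (strong bisimilarity classes):
  B0 = {p0, q0}
  B1 = {p2, q2}
  B2 = {p1, q1}
p0 ∈ B0, q0 ∈ B0 → same block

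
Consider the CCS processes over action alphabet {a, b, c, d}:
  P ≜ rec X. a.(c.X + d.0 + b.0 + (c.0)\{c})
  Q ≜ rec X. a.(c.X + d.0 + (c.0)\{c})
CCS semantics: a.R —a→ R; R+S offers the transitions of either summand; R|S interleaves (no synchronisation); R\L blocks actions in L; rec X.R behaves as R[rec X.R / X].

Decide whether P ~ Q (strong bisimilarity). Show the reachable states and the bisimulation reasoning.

not bisimilar

LTS(P): 3 reachable states
  s0 = rec X. a.(c.X + d.0 + b.0 + (c.0)\{c}) | --a--▸ s1
  s1 = c.(rec X. a.(c.X + d.0 + b.0 + (c.0)\{c})) + d.0 + b.0 + (c.0)\{c} | --b--▸ s2, --c--▸ s0, --d--▸ s2
  s2 = 0 | ∅
LTS(Q): 3 reachable states
  t0 = rec X. a.(c.X + d.0 + (c.0)\{c}) | --a--▸ t1
  t1 = c.(rec X. a.(c.X + d.0 + (c.0)\{c})) + d.0 + (c.0)\{c} | --c--▸ t0, --d--▸ t2
  t2 = 0 | ∅
Bisimilarity quotient blocks:
  B0 = {s0}
  B1 = {s1}
  B2 = {s2, t2}
  B3 = {t0}
  B4 = {t1}
s0 ∈ B0, t0 ∈ B3 → different blocks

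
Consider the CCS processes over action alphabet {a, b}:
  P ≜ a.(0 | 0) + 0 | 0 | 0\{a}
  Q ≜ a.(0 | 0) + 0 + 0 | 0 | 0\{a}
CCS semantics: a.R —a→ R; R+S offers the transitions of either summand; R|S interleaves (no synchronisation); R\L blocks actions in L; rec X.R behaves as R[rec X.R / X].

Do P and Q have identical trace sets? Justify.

trace-equivalent

Reachable graph of P (2 states):
  u0 = a.(0 | 0) + 0 | 0 | 0\{a} :: —a→ u1
  u1 = 0 | 0 :: stopped
Reachable graph of Q (2 states):
  v0 = a.(0 | 0) + 0 + 0 | 0 | 0\{a} :: —a→ v1
  v1 = 0 | 0 :: stopped
Bisimilarity quotient blocks:
  B0 = {u0, v0}
  B1 = {u1, v1}
u0 ∈ B0, v0 ∈ B0 → same block
Bisimilar ⇒ trace-equivalent.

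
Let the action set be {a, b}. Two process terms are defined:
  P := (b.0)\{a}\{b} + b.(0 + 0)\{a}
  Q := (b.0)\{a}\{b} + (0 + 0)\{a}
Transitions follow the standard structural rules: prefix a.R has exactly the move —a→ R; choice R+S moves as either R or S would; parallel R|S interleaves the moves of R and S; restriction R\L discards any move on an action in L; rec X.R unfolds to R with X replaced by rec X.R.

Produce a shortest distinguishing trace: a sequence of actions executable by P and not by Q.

b

P's transition system — 2 states:
  u0 = (b.0)\{a}\{b} + b.(0 + 0)\{a} :: =b=> u1
  u1 = (0 + 0)\{a} :: stopped
Q's transition system — 1 states:
  v0 = (b.0)\{a}\{b} + (0 + 0)\{a} :: stopped
Executing b from P (initial set {u0}):
  step 1 (b): {u1}
  P completes σ.
Executing b from Q (initial set {v0}):
  step 1 (b): no successor for Q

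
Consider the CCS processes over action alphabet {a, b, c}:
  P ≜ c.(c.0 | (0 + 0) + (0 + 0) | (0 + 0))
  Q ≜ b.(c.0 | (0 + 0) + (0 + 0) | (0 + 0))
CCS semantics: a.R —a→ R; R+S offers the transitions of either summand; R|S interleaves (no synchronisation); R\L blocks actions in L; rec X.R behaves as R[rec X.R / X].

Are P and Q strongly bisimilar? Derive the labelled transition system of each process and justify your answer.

not bisimilar

LTS(P): 3 reachable states
  p0 = c.(c.0 | (0 + 0) + (0 + 0) | (0 + 0)) | --c--▸ p1
  p1 = c.0 | (0 + 0) + (0 + 0) | (0 + 0) | --c--▸ p2
  p2 = 0 | (0 + 0) | ·
LTS(Q): 3 reachable states
  q0 = b.(c.0 | (0 + 0) + (0 + 0) | (0 + 0)) | --b--▸ q1
  q1 = c.0 | (0 + 0) + (0 + 0) | (0 + 0) | --c--▸ q2
  q2 = 0 | (0 + 0) | ·
Partition-refinement fixed point:
  B0 = {p0}
  B1 = {p1, q1}
  B2 = {p2, q2}
  B3 = {q0}
p0 ∈ B0, q0 ∈ B3 → different blocks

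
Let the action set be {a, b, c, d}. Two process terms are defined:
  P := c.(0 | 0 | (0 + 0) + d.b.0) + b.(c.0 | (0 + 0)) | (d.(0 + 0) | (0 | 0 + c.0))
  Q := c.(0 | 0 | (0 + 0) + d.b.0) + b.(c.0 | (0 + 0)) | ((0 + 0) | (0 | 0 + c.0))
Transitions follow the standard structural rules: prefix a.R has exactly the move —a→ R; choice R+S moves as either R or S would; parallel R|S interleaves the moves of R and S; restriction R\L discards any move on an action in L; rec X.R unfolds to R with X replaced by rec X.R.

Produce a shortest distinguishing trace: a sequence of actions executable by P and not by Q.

Reachable graph of P (15 states):
  m0 = c.(0 | 0 | (0 + 0) + d.b.0) + b.(c.0 | (0 + 0)) | (d.(0 + 0) | (0 | 0 + c.0)) ⊢ —b→ m1, —c→ m2, —c→ m3, —d→ m4
  m1 = c.0 | (0 + 0) | (d.(0 + 0) | (0 | 0 + c.0)) ⊢ —c→ m5, —c→ m6, —d→ m7
  m2 = 0 | 0 | (0 + 0) + d.b.0 ⊢ —d→ m8
  m3 = b.(c.0 | (0 + 0)) | (d.(0 + 0) | 0) ⊢ —b→ m6, —d→ m9
  m4 = b.(c.0 | (0 + 0)) | ((0 + 0) | (0 | 0 + c.0)) ⊢ —b→ m7, —c→ m9
  m5 = 0 | (0 + 0) | (d.(0 + 0) | (0 | 0 + c.0)) ⊢ —c→ m10, —d→ m11
  m6 = c.0 | (0 + 0) | (d.(0 + 0) | 0) ⊢ —c→ m10, —d→ m12
  m7 = c.0 | (0 + 0) | ((0 + 0) | (0 | 0 + c.0)) ⊢ —c→ m11, —c→ m12
  m8 = b.0 ⊢ —b→ m13
  m9 = b.(c.0 | (0 + 0)) | ((0 + 0) | 0) ⊢ —b→ m12
  m10 = 0 | (0 + 0) | (d.(0 + 0) | 0) ⊢ —d→ m14
  m11 = 0 | (0 + 0) | ((0 + 0) | (0 | 0 + c.0)) ⊢ —c→ m14
  m12 = c.0 | (0 + 0) | ((0 + 0) | 0) ⊢ —c→ m14
  m13 = 0 ⊢ (no moves)
  m14 = 0 | (0 + 0) | ((0 + 0) | 0) ⊢ (no moves)
Reachable graph of Q (9 states):
  n0 = c.(0 | 0 | (0 + 0) + d.b.0) + b.(c.0 | (0 + 0)) | ((0 + 0) | (0 | 0 + c.0)) ⊢ —b→ n1, —c→ n2, —c→ n3
  n1 = c.0 | (0 + 0) | ((0 + 0) | (0 | 0 + c.0)) ⊢ —c→ n4, —c→ n5
  n2 = 0 | 0 | (0 + 0) + d.b.0 ⊢ —d→ n6
  n3 = b.(c.0 | (0 + 0)) | ((0 + 0) | 0) ⊢ —b→ n5
  n4 = 0 | (0 + 0) | ((0 + 0) | (0 | 0 + c.0)) ⊢ —c→ n7
  n5 = c.0 | (0 + 0) | ((0 + 0) | 0) ⊢ —c→ n7
  n6 = b.0 ⊢ —b→ n8
  n7 = 0 | (0 + 0) | ((0 + 0) | 0) ⊢ (no moves)
  n8 = 0 ⊢ (no moves)
Run σ = ⟨d⟩ on P: start {m0}
  [1] d ⇒ {m4}
  P completes σ.
Run σ = ⟨d⟩ on Q: start {n0}
  [1] d ⇒ ∅ (Q stuck)

d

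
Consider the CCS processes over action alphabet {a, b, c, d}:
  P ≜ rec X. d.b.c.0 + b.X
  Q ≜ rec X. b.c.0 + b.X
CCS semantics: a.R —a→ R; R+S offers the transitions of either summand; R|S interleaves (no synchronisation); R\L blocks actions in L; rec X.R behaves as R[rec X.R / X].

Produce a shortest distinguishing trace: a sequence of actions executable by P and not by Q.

d

P's transition system — 4 states:
  p0 = rec X. d.b.c.0 + b.X has moves -b-> p0, -d-> p1
  p1 = b.c.0 has moves -b-> p2
  p2 = c.0 has moves -c-> p3
  p3 = 0 has moves deadlocked
Q's transition system — 3 states:
  q0 = rec X. b.c.0 + b.X has moves -b-> q0, -b-> q1
  q1 = c.0 has moves -c-> q2
  q2 = 0 has moves deadlocked
Executing d from P (initial set {p0}):
  after d @ step 1: {p1}
  P completes σ.
Executing d from Q (initial set {q0}):
  after d @ step 1: no successor for Q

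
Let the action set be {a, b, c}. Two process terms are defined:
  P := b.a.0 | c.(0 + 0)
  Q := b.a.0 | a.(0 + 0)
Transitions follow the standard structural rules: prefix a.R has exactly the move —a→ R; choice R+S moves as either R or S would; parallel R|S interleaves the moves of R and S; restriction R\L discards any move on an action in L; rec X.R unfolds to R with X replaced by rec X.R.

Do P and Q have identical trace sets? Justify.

Reachable graph of P (6 states):
  u0 = b.a.0 | c.(0 + 0) :: —b→ u1, —c→ u2
  u1 = a.0 | c.(0 + 0) :: —a→ u3, —c→ u4
  u2 = b.a.0 | (0 + 0) :: —b→ u4
  u3 = 0 | c.(0 + 0) :: —c→ u5
  u4 = a.0 | (0 + 0) :: —a→ u5
  u5 = 0 | (0 + 0) :: stopped
Reachable graph of Q (6 states):
  v0 = b.a.0 | a.(0 + 0) :: —a→ v1, —b→ v2
  v1 = b.a.0 | (0 + 0) :: —b→ v3
  v2 = a.0 | a.(0 + 0) :: —a→ v3, —a→ v4
  v3 = a.0 | (0 + 0) :: —a→ v5
  v4 = 0 | a.(0 + 0) :: —a→ v5
  v5 = 0 | (0 + 0) :: stopped
Trace ⟨c⟩ through P, begin at {u0}:
  after c @ step 1: {u2}
  P completes σ.
Trace ⟨c⟩ through Q, begin at {v0}:
  after c @ step 1: ∅  — Q cannot continue

trace-distinct — witness ⟨c⟩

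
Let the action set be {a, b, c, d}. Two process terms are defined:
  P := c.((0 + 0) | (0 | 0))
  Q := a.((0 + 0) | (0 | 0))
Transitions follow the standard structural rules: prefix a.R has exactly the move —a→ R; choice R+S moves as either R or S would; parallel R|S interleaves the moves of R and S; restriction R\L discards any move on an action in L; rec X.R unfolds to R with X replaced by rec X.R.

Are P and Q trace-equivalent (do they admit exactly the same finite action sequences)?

Reachable graph of P (2 states):
  s0 = c.((0 + 0) | (0 | 0)) has moves —c→ s1
  s1 = (0 + 0) | (0 | 0) has moves stopped
Reachable graph of Q (2 states):
  t0 = a.((0 + 0) | (0 | 0)) has moves —a→ t1
  t1 = (0 + 0) | (0 | 0) has moves stopped
Trace ⟨c⟩ through P, begin at {s0}:
  after c @ step 1: {s1}
  — P admits the full trace.
Trace ⟨c⟩ through Q, begin at {t0}:
  after c @ step 1: no successor for Q

trace-distinct — witness ⟨c⟩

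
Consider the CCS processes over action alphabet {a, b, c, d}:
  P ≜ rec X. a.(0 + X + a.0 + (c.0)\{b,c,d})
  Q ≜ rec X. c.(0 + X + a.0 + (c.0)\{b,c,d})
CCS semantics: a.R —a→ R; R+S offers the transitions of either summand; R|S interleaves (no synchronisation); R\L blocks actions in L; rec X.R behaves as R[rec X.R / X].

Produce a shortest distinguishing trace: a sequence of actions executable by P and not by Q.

a

Reachable graph of P (3 states):
  u0 = rec X. a.(0 + X + a.0 + (c.0)\{b,c,d}) ⊢ —a→ u1
  u1 = 0 + (rec X. a.(0 + X + a.0 + (c.0)\{b,c,d})) + a.0 + (c.0)\{b,c,d} ⊢ —a→ u1, —a→ u2
  u2 = 0 ⊢ stopped
Reachable graph of Q (3 states):
  v0 = rec X. c.(0 + X + a.0 + (c.0)\{b,c,d}) ⊢ —c→ v1
  v1 = 0 + (rec X. c.(0 + X + a.0 + (c.0)\{b,c,d})) + a.0 + (c.0)\{b,c,d} ⊢ —a→ v2, —c→ v1
  v2 = 0 ⊢ stopped
Run σ = ⟨a⟩ on P: start {u0}
  [1] a ⇒ {u1}
  — P admits the full trace.
Run σ = ⟨a⟩ on Q: start {v0}
  [1] a ⇒ no successor for Q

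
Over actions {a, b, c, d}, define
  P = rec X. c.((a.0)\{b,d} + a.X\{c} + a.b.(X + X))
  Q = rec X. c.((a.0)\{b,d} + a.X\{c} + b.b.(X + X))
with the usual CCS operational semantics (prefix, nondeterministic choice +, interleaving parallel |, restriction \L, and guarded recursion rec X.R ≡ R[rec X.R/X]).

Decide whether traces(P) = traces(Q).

traces(P) ≠ traces(Q) — witness ⟨cab⟩

LTS(P): 6 reachable states
  s0 = rec X. c.((a.0)\{b,d} + a.X\{c} + a.b.(X + X)) → -c-> s1
  s1 = (a.0)\{b,d} + a.(rec X. c.((a.0)\{b,d} + a.X\{c} + a.b.(X + X)))\{c} + a.b.((rec X. c.((a.0)\{b,d} + a.X\{c} + a.b.(X + X))) + (rec X. c.((a.0)\{b,d} + a.X\{c} + a.b.(X + X)))) → -a-> s2, -a-> s3, -a-> s4
  s2 = (rec X. c.((a.0)\{b,d} + a.X\{c} + a.b.(X + X)))\{c} → (no moves)
  s3 = 0\{b,d} → (no moves)
  s4 = b.((rec X. c.((a.0)\{b,d} + a.X\{c} + a.b.(X + X))) + (rec X. c.((a.0)\{b,d} + a.X\{c} + a.b.(X + X)))) → -b-> s5
  s5 = (rec X. c.((a.0)\{b,d} + a.X\{c} + a.b.(X + X))) + (rec X. c.((a.0)\{b,d} + a.X\{c} + a.b.(X + X))) → -c-> s1
LTS(Q): 6 reachable states
  t0 = rec X. c.((a.0)\{b,d} + a.X\{c} + b.b.(X + X)) → -c-> t1
  t1 = (a.0)\{b,d} + a.(rec X. c.((a.0)\{b,d} + a.X\{c} + b.b.(X + X)))\{c} + b.b.((rec X. c.((a.0)\{b,d} + a.X\{c} + b.b.(X + X))) + (rec X. c.((a.0)\{b,d} + a.X\{c} + b.b.(X + X)))) → -a-> t2, -a-> t3, -b-> t4
  t2 = (rec X. c.((a.0)\{b,d} + a.X\{c} + b.b.(X + X)))\{c} → (no moves)
  t3 = 0\{b,d} → (no moves)
  t4 = b.((rec X. c.((a.0)\{b,d} + a.X\{c} + b.b.(X + X))) + (rec X. c.((a.0)\{b,d} + a.X\{c} + b.b.(X + X)))) → -b-> t5
  t5 = (rec X. c.((a.0)\{b,d} + a.X\{c} + b.b.(X + X))) + (rec X. c.((a.0)\{b,d} + a.X\{c} + b.b.(X + X))) → -c-> t1
Run σ = ⟨cab⟩ on P: start {s0}
  [1] c ⇒ {s1}
  [2] a ⇒ {s2, s3, s4}
  [3] b ⇒ {s5}
  ✓ P
Run σ = ⟨cab⟩ on Q: start {t0}
  [1] c ⇒ {t1}
  [2] a ⇒ {t2, t3}
  [3] b ⇒ ∅  — Q cannot continue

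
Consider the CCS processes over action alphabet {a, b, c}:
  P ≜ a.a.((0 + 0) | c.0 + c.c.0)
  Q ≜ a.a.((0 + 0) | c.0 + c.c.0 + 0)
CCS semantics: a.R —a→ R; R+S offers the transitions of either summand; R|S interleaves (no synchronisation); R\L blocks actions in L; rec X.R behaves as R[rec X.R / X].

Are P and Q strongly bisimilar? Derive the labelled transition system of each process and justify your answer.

YES

LTS(P): 6 reachable states
  m0 = a.a.((0 + 0) | c.0 + c.c.0) | —a→ m1
  m1 = a.((0 + 0) | c.0 + c.c.0) | —a→ m2
  m2 = (0 + 0) | c.0 + c.c.0 | —c→ m3, —c→ m4
  m3 = (0 + 0) | 0 | deadlocked
  m4 = c.0 | —c→ m5
  m5 = 0 | deadlocked
LTS(Q): 6 reachable states
  n0 = a.a.((0 + 0) | c.0 + c.c.0 + 0) | —a→ n1
  n1 = a.((0 + 0) | c.0 + c.c.0 + 0) | —a→ n2
  n2 = (0 + 0) | c.0 + c.c.0 + 0 | —c→ n3, —c→ n4
  n3 = (0 + 0) | 0 | deadlocked
  n4 = c.0 | —c→ n5
  n5 = 0 | deadlocked
Coarsest stable partition (strong bisimilarity classes):
  B0 = {m0, n0}
  B1 = {m1, n1}
  B2 = {m2, n2}
  B3 = {m3, m5, n3, n5}
  B4 = {m4, n4}
m0 ∈ B0, n0 ∈ B0 → same block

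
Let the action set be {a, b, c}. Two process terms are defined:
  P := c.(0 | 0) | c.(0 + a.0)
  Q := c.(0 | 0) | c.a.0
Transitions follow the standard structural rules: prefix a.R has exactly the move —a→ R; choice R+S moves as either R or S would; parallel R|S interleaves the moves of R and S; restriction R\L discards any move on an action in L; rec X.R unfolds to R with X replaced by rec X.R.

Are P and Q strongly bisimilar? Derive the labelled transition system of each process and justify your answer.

P's transition system — 6 states:
  m0 = c.(0 | 0) | c.(0 + a.0) ⊢ =c=> m1, =c=> m2
  m1 = 0 | 0 | c.(0 + a.0) ⊢ =c=> m3
  m2 = c.(0 | 0) | (0 + a.0) ⊢ =a=> m4, =c=> m3
  m3 = 0 | 0 | (0 + a.0) ⊢ =a=> m5
  m4 = c.(0 | 0) | 0 ⊢ =c=> m5
  m5 = 0 | 0 | 0 ⊢ ·
Q's transition system — 6 states:
  n0 = c.(0 | 0) | c.a.0 ⊢ =c=> n1, =c=> n2
  n1 = 0 | 0 | c.a.0 ⊢ =c=> n3
  n2 = c.(0 | 0) | a.0 ⊢ =a=> n4, =c=> n3
  n3 = 0 | 0 | a.0 ⊢ =a=> n5
  n4 = c.(0 | 0) | 0 ⊢ =c=> n5
  n5 = 0 | 0 | 0 ⊢ ·
Partition-refinement fixed point:
  B0 = {m0, n0}
  B1 = {m2, n2}
  B2 = {m4, n4}
  B3 = {m5, n5}
  B4 = {m3, n3}
  B5 = {m1, n1}
m0 ∈ B0, n0 ∈ B0 → same block

YES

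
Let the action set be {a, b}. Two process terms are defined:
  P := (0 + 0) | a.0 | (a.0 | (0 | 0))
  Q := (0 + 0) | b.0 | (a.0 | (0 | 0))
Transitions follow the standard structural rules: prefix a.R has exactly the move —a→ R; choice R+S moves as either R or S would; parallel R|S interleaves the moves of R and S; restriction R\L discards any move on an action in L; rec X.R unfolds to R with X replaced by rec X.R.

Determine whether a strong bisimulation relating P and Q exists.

P's transition system — 4 states:
  p0 = (0 + 0) | a.0 | (a.0 | (0 | 0)) has moves =a=> p1, =a=> p2
  p1 = (0 + 0) | 0 | (a.0 | (0 | 0)) has moves =a=> p3
  p2 = (0 + 0) | a.0 | (0 | (0 | 0)) has moves =a=> p3
  p3 = (0 + 0) | 0 | (0 | (0 | 0)) has moves stopped
Q's transition system — 4 states:
  q0 = (0 + 0) | b.0 | (a.0 | (0 | 0)) has moves =a=> q1, =b=> q2
  q1 = (0 + 0) | b.0 | (0 | (0 | 0)) has moves =b=> q3
  q2 = (0 + 0) | 0 | (a.0 | (0 | 0)) has moves =a=> q3
  q3 = (0 + 0) | 0 | (0 | (0 | 0)) has moves stopped
Coarsest stable partition (strong bisimilarity classes):
  B0 = {p0}
  B1 = {p1, p2, q2}
  B2 = {p3, q3}
  B3 = {q0}
  B4 = {q1}
p0 ∈ B0, q0 ∈ B3 → different blocks

not bisimilar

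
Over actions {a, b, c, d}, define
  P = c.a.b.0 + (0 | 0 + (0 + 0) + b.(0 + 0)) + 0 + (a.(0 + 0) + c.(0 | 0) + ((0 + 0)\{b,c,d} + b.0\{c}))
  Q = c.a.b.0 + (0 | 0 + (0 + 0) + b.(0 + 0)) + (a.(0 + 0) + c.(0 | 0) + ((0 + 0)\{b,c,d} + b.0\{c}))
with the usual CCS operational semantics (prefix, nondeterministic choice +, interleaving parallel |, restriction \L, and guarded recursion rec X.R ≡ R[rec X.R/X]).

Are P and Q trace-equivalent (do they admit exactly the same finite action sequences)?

traces(P) = traces(Q)

P's transition system — 7 states:
  m0 = c.a.b.0 + (0 | 0 + (0 + 0) + b.(0 + 0)) + 0 + (a.(0 + 0) + c.(0 | 0) + ((0 + 0)\{b,c,d} + b.0\{c})) ⊢ --a--▸ m1, --b--▸ m1, --b--▸ m2, --c--▸ m3, --c--▸ m4
  m1 = 0 + 0 ⊢ (no moves)
  m2 = 0\{c} ⊢ (no moves)
  m3 = 0 | 0 ⊢ (no moves)
  m4 = a.b.0 ⊢ --a--▸ m5
  m5 = b.0 ⊢ --b--▸ m6
  m6 = 0 ⊢ (no moves)
Q's transition system — 7 states:
  n0 = c.a.b.0 + (0 | 0 + (0 + 0) + b.(0 + 0)) + (a.(0 + 0) + c.(0 | 0) + ((0 + 0)\{b,c,d} + b.0\{c})) ⊢ --a--▸ n1, --b--▸ n1, --b--▸ n2, --c--▸ n3, --c--▸ n4
  n1 = 0 + 0 ⊢ (no moves)
  n2 = 0\{c} ⊢ (no moves)
  n3 = 0 | 0 ⊢ (no moves)
  n4 = a.b.0 ⊢ --a--▸ n5
  n5 = b.0 ⊢ --b--▸ n6
  n6 = 0 ⊢ (no moves)
Bisimilarity quotient blocks:
  B0 = {m0, n0}
  B1 = {m1, m2, m3, m6, n1, n2, n3, n6}
  B2 = {m4, n4}
  B3 = {m5, n5}
m0 ∈ B0, n0 ∈ B0 → same block
Bisimilar ⇒ trace-equivalent.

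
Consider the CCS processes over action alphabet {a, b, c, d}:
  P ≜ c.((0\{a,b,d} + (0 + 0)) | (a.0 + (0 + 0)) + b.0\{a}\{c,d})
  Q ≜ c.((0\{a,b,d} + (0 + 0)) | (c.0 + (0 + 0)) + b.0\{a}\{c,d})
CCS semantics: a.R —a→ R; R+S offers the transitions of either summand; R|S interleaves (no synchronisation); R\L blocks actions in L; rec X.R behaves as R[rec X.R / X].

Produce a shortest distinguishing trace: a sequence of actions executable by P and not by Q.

ca

P's transition system — 4 states:
  s0 = c.((0\{a,b,d} + (0 + 0)) | (a.0 + (0 + 0)) + b.0\{a}\{c,d}) → =c=> s1
  s1 = (0\{a,b,d} + (0 + 0)) | (a.0 + (0 + 0)) + b.0\{a}\{c,d} → =a=> s2, =b=> s3
  s2 = (0\{a,b,d} + (0 + 0)) | 0 → ·
  s3 = 0\{a}\{c,d} → ·
Q's transition system — 4 states:
  t0 = c.((0\{a,b,d} + (0 + 0)) | (c.0 + (0 + 0)) + b.0\{a}\{c,d}) → =c=> t1
  t1 = (0\{a,b,d} + (0 + 0)) | (c.0 + (0 + 0)) + b.0\{a}\{c,d} → =b=> t2, =c=> t3
  t2 = 0\{a}\{c,d} → ·
  t3 = (0\{a,b,d} + (0 + 0)) | 0 → ·
Trace ⟨ca⟩ through P, begin at {s0}:
  step 1 (c): {s1}
  step 2 (a): {s2}
  — P admits the full trace.
Trace ⟨ca⟩ through Q, begin at {t0}:
  step 1 (c): {t1}
  step 2 (a): ∅ (Q stuck)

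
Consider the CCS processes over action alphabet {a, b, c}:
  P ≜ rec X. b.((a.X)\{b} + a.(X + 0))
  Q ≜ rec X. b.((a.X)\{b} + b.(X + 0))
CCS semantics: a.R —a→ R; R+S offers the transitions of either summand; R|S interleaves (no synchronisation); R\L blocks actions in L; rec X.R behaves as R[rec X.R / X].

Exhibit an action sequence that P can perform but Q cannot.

Reachable graph of P (4 states):
  u0 = rec X. b.((a.X)\{b} + a.(X + 0)) has moves =b=> u1
  u1 = (a.(rec X. b.((a.X)\{b} + a.(X + 0))))\{b} + a.((rec X. b.((a.X)\{b} + a.(X + 0))) + 0) has moves =a=> u2, =a=> u3
  u2 = (rec X. b.((a.X)\{b} + a.(X + 0))) + 0 has moves =b=> u1
  u3 = (rec X. b.((a.X)\{b} + a.(X + 0)))\{b} has moves (no moves)
Reachable graph of Q (4 states):
  v0 = rec X. b.((a.X)\{b} + b.(X + 0)) has moves =b=> v1
  v1 = (a.(rec X. b.((a.X)\{b} + b.(X + 0))))\{b} + b.((rec X. b.((a.X)\{b} + b.(X + 0))) + 0) has moves =a=> v2, =b=> v3
  v2 = (rec X. b.((a.X)\{b} + b.(X + 0)))\{b} has moves (no moves)
  v3 = (rec X. b.((a.X)\{b} + b.(X + 0))) + 0 has moves =b=> v1
Trace ⟨bab⟩ through P, begin at {u0}:
  after b @ step 1: {u1}
  after a @ step 2: {u2, u3}
  after b @ step 3: {u1}
  P completes σ.
Trace ⟨bab⟩ through Q, begin at {v0}:
  after b @ step 1: {v1}
  after a @ step 2: {v2}
  after b @ step 3: ∅ (Q stuck)

bab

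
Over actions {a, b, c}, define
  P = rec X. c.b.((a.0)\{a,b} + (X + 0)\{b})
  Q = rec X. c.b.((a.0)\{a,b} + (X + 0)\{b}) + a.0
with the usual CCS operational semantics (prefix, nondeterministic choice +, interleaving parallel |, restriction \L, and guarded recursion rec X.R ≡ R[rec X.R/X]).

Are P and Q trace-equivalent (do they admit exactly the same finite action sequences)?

trace-distinct — witness ⟨a⟩

Reachable graph of P (4 states):
  u0 = rec X. c.b.((a.0)\{a,b} + (X + 0)\{b}) | -c-> u1
  u1 = b.((a.0)\{a,b} + ((rec X. c.b.((a.0)\{a,b} + (X + 0)\{b})) + 0)\{b}) | -b-> u2
  u2 = (a.0)\{a,b} + ((rec X. c.b.((a.0)\{a,b} + (X + 0)\{b})) + 0)\{b} | -c-> u3
  u3 = (b.((a.0)\{a,b} + ((rec X. c.b.((a.0)\{a,b} + (X + 0)\{b})) + 0)\{b}))\{b} | (no moves)
Reachable graph of Q (6 states):
  v0 = rec X. c.b.((a.0)\{a,b} + (X + 0)\{b}) + a.0 | -a-> v1, -c-> v2
  v1 = 0 | (no moves)
  v2 = b.((a.0)\{a,b} + ((rec X. c.b.((a.0)\{a,b} + (X + 0)\{b}) + a.0) + 0)\{b}) | -b-> v3
  v3 = (a.0)\{a,b} + ((rec X. c.b.((a.0)\{a,b} + (X + 0)\{b}) + a.0) + 0)\{b} | -a-> v4, -c-> v5
  v4 = 0\{b} | (no moves)
  v5 = (b.((a.0)\{a,b} + ((rec X. c.b.((a.0)\{a,b} + (X + 0)\{b}) + a.0) + 0)\{b}))\{b} | (no moves)
Trace ⟨a⟩ through Q, begin at {v0}:
  [1] a ⇒ {v1}
  Q completes σ.
Trace ⟨a⟩ through P, begin at {u0}:
  [1] a ⇒ no successor for P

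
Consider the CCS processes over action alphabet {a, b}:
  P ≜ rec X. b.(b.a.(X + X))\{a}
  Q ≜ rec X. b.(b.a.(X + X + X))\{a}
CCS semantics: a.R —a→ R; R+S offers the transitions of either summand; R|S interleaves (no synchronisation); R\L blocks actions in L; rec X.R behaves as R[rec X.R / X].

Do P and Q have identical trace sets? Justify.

P's transition system — 3 states:
  m0 = rec X. b.(b.a.(X + X))\{a} | —b→ m1
  m1 = (b.a.((rec X. b.(b.a.(X + X))\{a}) + (rec X. b.(b.a.(X + X))\{a})))\{a} | —b→ m2
  m2 = (a.((rec X. b.(b.a.(X + X))\{a}) + (rec X. b.(b.a.(X + X))\{a})))\{a} | stopped
Q's transition system — 3 states:
  n0 = rec X. b.(b.a.(X + X + X))\{a} | —b→ n1
  n1 = (b.a.((rec X. b.(b.a.(X + X + X))\{a}) + (rec X. b.(b.a.(X + X + X))\{a}) + (rec X. b.(b.a.(X + X + X))\{a})))\{a} | —b→ n2
  n2 = (a.((rec X. b.(b.a.(X + X + X))\{a}) + (rec X. b.(b.a.(X + X + X))\{a}) + (rec X. b.(b.a.(X + X + X))\{a})))\{a} | stopped
Bisimilarity quotient blocks:
  B0 = {m0, n0}
  B1 = {m1, n1}
  B2 = {m2, n2}
m0 ∈ B0, n0 ∈ B0 → same block
Bisimilar ⇒ trace-equivalent.

traces(P) = traces(Q)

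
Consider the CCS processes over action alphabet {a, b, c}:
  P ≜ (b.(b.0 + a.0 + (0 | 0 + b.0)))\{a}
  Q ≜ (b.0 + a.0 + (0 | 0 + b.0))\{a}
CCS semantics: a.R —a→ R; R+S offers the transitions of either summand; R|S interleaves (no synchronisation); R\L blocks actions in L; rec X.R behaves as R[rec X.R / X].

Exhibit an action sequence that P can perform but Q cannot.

Reachable graph of P (3 states):
  p0 = (b.(b.0 + a.0 + (0 | 0 + b.0)))\{a} | --b--▸ p1
  p1 = (b.0 + a.0 + (0 | 0 + b.0))\{a} | --b--▸ p2
  p2 = 0\{a} | (no moves)
Reachable graph of Q (2 states):
  q0 = (b.0 + a.0 + (0 | 0 + b.0))\{a} | --b--▸ q1
  q1 = 0\{a} | (no moves)
Run σ = ⟨bb⟩ on P: start {p0}
  [1] b ⇒ {p1}
  [2] b ⇒ {p2}
  — P admits the full trace.
Run σ = ⟨bb⟩ on Q: start {q0}
  [1] b ⇒ {q1}
  [2] b ⇒ no successor for Q

bb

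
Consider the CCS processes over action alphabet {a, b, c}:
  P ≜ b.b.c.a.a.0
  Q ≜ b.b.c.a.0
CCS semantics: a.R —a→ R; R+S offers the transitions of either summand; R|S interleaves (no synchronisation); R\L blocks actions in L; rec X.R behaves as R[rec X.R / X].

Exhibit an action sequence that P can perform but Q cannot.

bbcaa

P's transition system — 6 states:
  u0 = b.b.c.a.a.0 ⊢ =b=> u1
  u1 = b.c.a.a.0 ⊢ =b=> u2
  u2 = c.a.a.0 ⊢ =c=> u3
  u3 = a.a.0 ⊢ =a=> u4
  u4 = a.0 ⊢ =a=> u5
  u5 = 0 ⊢ (no moves)
Q's transition system — 5 states:
  v0 = b.b.c.a.0 ⊢ =b=> v1
  v1 = b.c.a.0 ⊢ =b=> v2
  v2 = c.a.0 ⊢ =c=> v3
  v3 = a.0 ⊢ =a=> v4
  v4 = 0 ⊢ (no moves)
Executing bbcaa from P (initial set {u0}):
  step 1 (b): {u1}
  step 2 (b): {u2}
  step 3 (c): {u3}
  step 4 (a): {u4}
  step 5 (a): {u5}
  ✓ P
Executing bbcaa from Q (initial set {v0}):
  step 1 (b): {v1}
  step 2 (b): {v2}
  step 3 (c): {v3}
  step 4 (a): {v4}
  step 5 (a): ∅  — Q cannot continue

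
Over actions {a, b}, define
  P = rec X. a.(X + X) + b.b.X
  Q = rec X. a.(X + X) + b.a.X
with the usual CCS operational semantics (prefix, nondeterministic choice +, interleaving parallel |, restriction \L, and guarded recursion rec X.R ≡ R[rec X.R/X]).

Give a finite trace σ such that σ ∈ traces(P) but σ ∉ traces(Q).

P's transition system — 3 states:
  u0 = rec X. a.(X + X) + b.b.X :: ··a··> u1, ··b··> u2
  u1 = (rec X. a.(X + X) + b.b.X) + (rec X. a.(X + X) + b.b.X) :: ··a··> u1, ··b··> u2
  u2 = b.(rec X. a.(X + X) + b.b.X) :: ··b··> u0
Q's transition system — 3 states:
  v0 = rec X. a.(X + X) + b.a.X :: ··a··> v1, ··b··> v2
  v1 = (rec X. a.(X + X) + b.a.X) + (rec X. a.(X + X) + b.a.X) :: ··a··> v1, ··b··> v2
  v2 = a.(rec X. a.(X + X) + b.a.X) :: ··a··> v0
Executing bb from P (initial set {u0}):
  after b @ step 1: {u2}
  after b @ step 2: {u0}
  — P admits the full trace.
Executing bb from Q (initial set {v0}):
  after b @ step 1: {v2}
  after b @ step 2: ∅ (Q stuck)

bb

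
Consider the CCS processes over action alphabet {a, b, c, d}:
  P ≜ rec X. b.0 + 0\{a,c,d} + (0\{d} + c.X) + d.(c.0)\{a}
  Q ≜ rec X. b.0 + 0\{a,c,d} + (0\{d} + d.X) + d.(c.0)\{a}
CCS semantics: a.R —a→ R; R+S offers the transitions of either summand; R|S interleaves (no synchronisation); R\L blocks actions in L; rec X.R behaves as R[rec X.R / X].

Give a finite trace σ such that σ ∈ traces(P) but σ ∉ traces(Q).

P's transition system — 4 states:
  m0 = rec X. b.0 + 0\{a,c,d} + (0\{d} + c.X) + d.(c.0)\{a} ⊢ —b→ m1, —c→ m0, —d→ m2
  m1 = 0 ⊢ ·
  m2 = (c.0)\{a} ⊢ —c→ m3
  m3 = 0\{a} ⊢ ·
Q's transition system — 4 states:
  n0 = rec X. b.0 + 0\{a,c,d} + (0\{d} + d.X) + d.(c.0)\{a} ⊢ —b→ n1, —d→ n0, —d→ n2
  n1 = 0 ⊢ ·
  n2 = (c.0)\{a} ⊢ —c→ n3
  n3 = 0\{a} ⊢ ·
Run σ = ⟨c⟩ on P: start {m0}
  step 1 (c): {m0}
  P completes σ.
Run σ = ⟨c⟩ on Q: start {n0}
  step 1 (c): no successor for Q

c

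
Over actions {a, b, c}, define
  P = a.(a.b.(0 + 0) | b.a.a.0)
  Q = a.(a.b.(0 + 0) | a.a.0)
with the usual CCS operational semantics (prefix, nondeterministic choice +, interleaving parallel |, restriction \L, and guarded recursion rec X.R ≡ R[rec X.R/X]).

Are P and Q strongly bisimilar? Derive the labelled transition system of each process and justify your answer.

NO

LTS(P): 13 reachable states
  u0 = a.(a.b.(0 + 0) | b.a.a.0) :: -a-> u1
  u1 = a.b.(0 + 0) | b.a.a.0 :: -a-> u2, -b-> u3
  u2 = b.(0 + 0) | b.a.a.0 :: -b-> u4, -b-> u5
  u3 = a.b.(0 + 0) | a.a.0 :: -a-> u5, -a-> u6
  u4 = (0 + 0) | b.a.a.0 :: -b-> u7
  u5 = b.(0 + 0) | a.a.0 :: -a-> u8, -b-> u7
  u6 = a.b.(0 + 0) | a.0 :: -a-> u8, -a-> u9
  u7 = (0 + 0) | a.a.0 :: -a-> u10
  u8 = b.(0 + 0) | a.0 :: -a-> u11, -b-> u10
  u9 = a.b.(0 + 0) | 0 :: -a-> u11
  u10 = (0 + 0) | a.0 :: -a-> u12
  u11 = b.(0 + 0) | 0 :: -b-> u12
  u12 = (0 + 0) | 0 :: deadlocked
LTS(Q): 10 reachable states
  v0 = a.(a.b.(0 + 0) | a.a.0) :: -a-> v1
  v1 = a.b.(0 + 0) | a.a.0 :: -a-> v2, -a-> v3
  v2 = a.b.(0 + 0) | a.0 :: -a-> v4, -a-> v5
  v3 = b.(0 + 0) | a.a.0 :: -a-> v5, -b-> v6
  v4 = a.b.(0 + 0) | 0 :: -a-> v7
  v5 = b.(0 + 0) | a.0 :: -a-> v7, -b-> v8
  v6 = (0 + 0) | a.a.0 :: -a-> v8
  v7 = b.(0 + 0) | 0 :: -b-> v9
  v8 = (0 + 0) | a.0 :: -a-> v9
  v9 = (0 + 0) | 0 :: deadlocked
Partition-refinement fixed point:
  B0 = {u0}
  B1 = {u1}
  B2 = {u3, v1}
  B3 = {u6, v2}
  B4 = {u8, v5}
  B5 = {u10, v8}
  B6 = {u12, v9}
  B7 = {u11, v7}
  B8 = {u9, v4}
  B9 = {u5, v3}
  B10 = {u7, v6}
  B11 = {u2}
  B12 = {u4}
  B13 = {v0}
u0 ∈ B0, v0 ∈ B13 → different blocks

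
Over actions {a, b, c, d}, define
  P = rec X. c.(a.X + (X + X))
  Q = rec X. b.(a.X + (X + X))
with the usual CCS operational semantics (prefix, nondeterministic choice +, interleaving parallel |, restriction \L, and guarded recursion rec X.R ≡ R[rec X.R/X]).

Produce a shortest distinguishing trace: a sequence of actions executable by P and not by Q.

c

P's transition system — 2 states:
  m0 = rec X. c.(a.X + (X + X)) ⊢ --c--▸ m1
  m1 = a.(rec X. c.(a.X + (X + X))) + ((rec X. c.(a.X + (X + X))) + (rec X. c.(a.X + (X + X)))) ⊢ --a--▸ m0, --c--▸ m1
Q's transition system — 2 states:
  n0 = rec X. b.(a.X + (X + X)) ⊢ --b--▸ n1
  n1 = a.(rec X. b.(a.X + (X + X))) + ((rec X. b.(a.X + (X + X))) + (rec X. b.(a.X + (X + X)))) ⊢ --a--▸ n0, --b--▸ n1
Run σ = ⟨c⟩ on P: start {m0}
  step 1 (c): {m1}
  ✓ P
Run σ = ⟨c⟩ on Q: start {n0}
  step 1 (c): ∅  — Q cannot continue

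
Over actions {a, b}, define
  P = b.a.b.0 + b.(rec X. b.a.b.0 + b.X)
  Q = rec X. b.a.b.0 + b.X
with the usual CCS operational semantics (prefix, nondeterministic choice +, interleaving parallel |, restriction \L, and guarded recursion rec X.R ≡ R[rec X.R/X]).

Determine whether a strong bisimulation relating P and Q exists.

LTS(P): 5 reachable states
  s0 = b.a.b.0 + b.(rec X. b.a.b.0 + b.X) → -b-> s1, -b-> s2
  s1 = a.b.0 → -a-> s3
  s2 = rec X. b.a.b.0 + b.X → -b-> s1, -b-> s2
  s3 = b.0 → -b-> s4
  s4 = 0 → stopped
LTS(Q): 4 reachable states
  t0 = rec X. b.a.b.0 + b.X → -b-> t0, -b-> t1
  t1 = a.b.0 → -a-> t2
  t2 = b.0 → -b-> t3
  t3 = 0 → stopped
Coarsest stable partition (strong bisimilarity classes):
  B0 = {s0, s2, t0}
  B1 = {s1, t1}
  B2 = {s3, t2}
  B3 = {s4, t3}
s0 ∈ B0, t0 ∈ B0 → same block

YES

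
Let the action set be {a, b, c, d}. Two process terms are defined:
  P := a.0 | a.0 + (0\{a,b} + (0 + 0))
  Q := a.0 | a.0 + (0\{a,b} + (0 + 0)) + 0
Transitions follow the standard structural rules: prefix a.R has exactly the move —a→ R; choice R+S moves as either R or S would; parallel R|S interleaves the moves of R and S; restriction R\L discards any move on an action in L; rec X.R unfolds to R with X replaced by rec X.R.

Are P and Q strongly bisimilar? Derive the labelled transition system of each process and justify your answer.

bisimilar

P's transition system — 4 states:
  s0 = a.0 | a.0 + (0\{a,b} + (0 + 0)) → =a=> s1, =a=> s2
  s1 = 0 | a.0 → =a=> s3
  s2 = a.0 | 0 → =a=> s3
  s3 = 0 | 0 → stopped
Q's transition system — 4 states:
  t0 = a.0 | a.0 + (0\{a,b} + (0 + 0)) + 0 → =a=> t1, =a=> t2
  t1 = 0 | a.0 → =a=> t3
  t2 = a.0 | 0 → =a=> t3
  t3 = 0 | 0 → stopped
Partition-refinement fixed point:
  B0 = {s0, t0}
  B1 = {s1, s2, t1, t2}
  B2 = {s3, t3}
s0 ∈ B0, t0 ∈ B0 → same block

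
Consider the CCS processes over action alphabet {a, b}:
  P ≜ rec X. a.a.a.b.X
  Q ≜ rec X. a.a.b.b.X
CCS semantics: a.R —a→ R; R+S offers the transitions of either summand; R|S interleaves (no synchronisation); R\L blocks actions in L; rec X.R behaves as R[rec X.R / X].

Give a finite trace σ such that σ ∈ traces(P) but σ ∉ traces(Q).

aaa

Reachable graph of P (4 states):
  s0 = rec X. a.a.a.b.X :: =a=> s1
  s1 = a.a.b.(rec X. a.a.a.b.X) :: =a=> s2
  s2 = a.b.(rec X. a.a.a.b.X) :: =a=> s3
  s3 = b.(rec X. a.a.a.b.X) :: =b=> s0
Reachable graph of Q (4 states):
  t0 = rec X. a.a.b.b.X :: =a=> t1
  t1 = a.b.b.(rec X. a.a.b.b.X) :: =a=> t2
  t2 = b.b.(rec X. a.a.b.b.X) :: =b=> t3
  t3 = b.(rec X. a.a.b.b.X) :: =b=> t0
Run σ = ⟨aaa⟩ on P: start {s0}
  after a @ step 1: {s1}
  after a @ step 2: {s2}
  after a @ step 3: {s3}
  — P admits the full trace.
Run σ = ⟨aaa⟩ on Q: start {t0}
  after a @ step 1: {t1}
  after a @ step 2: {t2}
  after a @ step 3: no successor for Q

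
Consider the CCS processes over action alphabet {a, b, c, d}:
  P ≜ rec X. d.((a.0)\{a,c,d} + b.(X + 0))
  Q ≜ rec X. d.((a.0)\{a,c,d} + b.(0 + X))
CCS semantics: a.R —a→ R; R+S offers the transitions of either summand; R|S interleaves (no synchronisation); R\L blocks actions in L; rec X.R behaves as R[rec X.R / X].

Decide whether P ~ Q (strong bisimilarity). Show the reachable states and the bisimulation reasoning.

P ~ Q

P's transition system — 3 states:
  p0 = rec X. d.((a.0)\{a,c,d} + b.(X + 0)) ⊢ —d→ p1
  p1 = (a.0)\{a,c,d} + b.((rec X. d.((a.0)\{a,c,d} + b.(X + 0))) + 0) ⊢ —b→ p2
  p2 = (rec X. d.((a.0)\{a,c,d} + b.(X + 0))) + 0 ⊢ —d→ p1
Q's transition system — 3 states:
  q0 = rec X. d.((a.0)\{a,c,d} + b.(0 + X)) ⊢ —d→ q1
  q1 = (a.0)\{a,c,d} + b.(0 + (rec X. d.((a.0)\{a,c,d} + b.(0 + X)))) ⊢ —b→ q2
  q2 = 0 + (rec X. d.((a.0)\{a,c,d} + b.(0 + X))) ⊢ —d→ q1
Bisimilarity quotient blocks:
  B0 = {p0, p2, q0, q2}
  B1 = {p1, q1}
p0 ∈ B0, q0 ∈ B0 → same block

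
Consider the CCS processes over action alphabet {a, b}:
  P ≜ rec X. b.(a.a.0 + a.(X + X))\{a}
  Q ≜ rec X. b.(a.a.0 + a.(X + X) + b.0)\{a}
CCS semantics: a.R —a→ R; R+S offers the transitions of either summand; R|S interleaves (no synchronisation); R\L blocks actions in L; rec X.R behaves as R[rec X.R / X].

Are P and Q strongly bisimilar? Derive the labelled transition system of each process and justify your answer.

not bisimilar

Reachable graph of P (2 states):
  u0 = rec X. b.(a.a.0 + a.(X + X))\{a} ⊢ ··b··> u1
  u1 = (a.a.0 + a.((rec X. b.(a.a.0 + a.(X + X))\{a}) + (rec X. b.(a.a.0 + a.(X + X))\{a})))\{a} ⊢ ∅
Reachable graph of Q (3 states):
  v0 = rec X. b.(a.a.0 + a.(X + X) + b.0)\{a} ⊢ ··b··> v1
  v1 = (a.a.0 + a.((rec X. b.(a.a.0 + a.(X + X) + b.0)\{a}) + (rec X. b.(a.a.0 + a.(X + X) + b.0)\{a})) + b.0)\{a} ⊢ ··b··> v2
  v2 = 0\{a} ⊢ ∅
Bisimilarity quotient blocks:
  B0 = {u0, v1}
  B1 = {u1, v2}
  B2 = {v0}
u0 ∈ B0, v0 ∈ B2 → different blocks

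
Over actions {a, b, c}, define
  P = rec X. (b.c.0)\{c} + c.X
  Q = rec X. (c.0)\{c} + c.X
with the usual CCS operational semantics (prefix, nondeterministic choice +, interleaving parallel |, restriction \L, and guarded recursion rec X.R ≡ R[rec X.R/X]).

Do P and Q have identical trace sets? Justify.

P's transition system — 2 states:
  s0 = rec X. (b.c.0)\{c} + c.X ⊢ ··b··> s1, ··c··> s0
  s1 = (c.0)\{c} ⊢ ∅
Q's transition system — 1 states:
  t0 = rec X. (c.0)\{c} + c.X ⊢ ··c··> t0
Executing b from P (initial set {s0}):
  after b @ step 1: {s1}
  P completes σ.
Executing b from Q (initial set {t0}):
  after b @ step 1: ∅ (Q stuck)

trace-distinct — witness ⟨b⟩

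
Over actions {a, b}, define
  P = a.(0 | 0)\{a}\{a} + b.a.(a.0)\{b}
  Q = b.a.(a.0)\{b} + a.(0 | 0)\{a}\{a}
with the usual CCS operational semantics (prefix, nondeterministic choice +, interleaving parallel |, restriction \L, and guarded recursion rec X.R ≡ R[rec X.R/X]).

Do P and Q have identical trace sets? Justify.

P's transition system — 5 states:
  p0 = a.(0 | 0)\{a}\{a} + b.a.(a.0)\{b} → =a=> p1, =b=> p2
  p1 = (0 | 0)\{a}\{a} → stopped
  p2 = a.(a.0)\{b} → =a=> p3
  p3 = (a.0)\{b} → =a=> p4
  p4 = 0\{b} → stopped
Q's transition system — 5 states:
  q0 = b.a.(a.0)\{b} + a.(0 | 0)\{a}\{a} → =a=> q1, =b=> q2
  q1 = (0 | 0)\{a}\{a} → stopped
  q2 = a.(a.0)\{b} → =a=> q3
  q3 = (a.0)\{b} → =a=> q4
  q4 = 0\{b} → stopped
Partition-refinement fixed point:
  B0 = {p0, q0}
  B1 = {p1, p4, q1, q4}
  B2 = {p2, q2}
  B3 = {p3, q3}
p0 ∈ B0, q0 ∈ B0 → same block
Bisimilar ⇒ trace-equivalent.

trace-equivalent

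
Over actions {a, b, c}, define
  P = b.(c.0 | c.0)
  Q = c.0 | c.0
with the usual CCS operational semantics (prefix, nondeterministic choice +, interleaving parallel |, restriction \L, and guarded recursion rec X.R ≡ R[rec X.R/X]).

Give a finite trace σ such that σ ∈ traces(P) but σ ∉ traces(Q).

Reachable graph of P (5 states):
  s0 = b.(c.0 | c.0) | --b--▸ s1
  s1 = c.0 | c.0 | --c--▸ s2, --c--▸ s3
  s2 = 0 | c.0 | --c--▸ s4
  s3 = c.0 | 0 | --c--▸ s4
  s4 = 0 | 0 | (no moves)
Reachable graph of Q (4 states):
  t0 = c.0 | c.0 | --c--▸ t1, --c--▸ t2
  t1 = 0 | c.0 | --c--▸ t3
  t2 = c.0 | 0 | --c--▸ t3
  t3 = 0 | 0 | (no moves)
Executing b from P (initial set {s0}):
  after b @ step 1: {s1}
  ✓ P
Executing b from Q (initial set {t0}):
  after b @ step 1: ∅ (Q stuck)

b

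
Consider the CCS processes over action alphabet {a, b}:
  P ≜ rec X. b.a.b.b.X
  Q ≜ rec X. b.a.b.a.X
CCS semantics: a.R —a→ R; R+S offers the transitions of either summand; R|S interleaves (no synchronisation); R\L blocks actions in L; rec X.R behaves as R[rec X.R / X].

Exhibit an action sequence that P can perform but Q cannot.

babb

P's transition system — 4 states:
  p0 = rec X. b.a.b.b.X has moves -b-> p1
  p1 = a.b.b.(rec X. b.a.b.b.X) has moves -a-> p2
  p2 = b.b.(rec X. b.a.b.b.X) has moves -b-> p3
  p3 = b.(rec X. b.a.b.b.X) has moves -b-> p0
Q's transition system — 4 states:
  q0 = rec X. b.a.b.a.X has moves -b-> q1
  q1 = a.b.a.(rec X. b.a.b.a.X) has moves -a-> q2
  q2 = b.a.(rec X. b.a.b.a.X) has moves -b-> q3
  q3 = a.(rec X. b.a.b.a.X) has moves -a-> q0
Executing babb from P (initial set {p0}):
  after b @ step 1: {p1}
  after a @ step 2: {p2}
  after b @ step 3: {p3}
  after b @ step 4: {p0}
  P completes σ.
Executing babb from Q (initial set {q0}):
  after b @ step 1: {q1}
  after a @ step 2: {q2}
  after b @ step 3: {q3}
  after b @ step 4: ∅  — Q cannot continue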